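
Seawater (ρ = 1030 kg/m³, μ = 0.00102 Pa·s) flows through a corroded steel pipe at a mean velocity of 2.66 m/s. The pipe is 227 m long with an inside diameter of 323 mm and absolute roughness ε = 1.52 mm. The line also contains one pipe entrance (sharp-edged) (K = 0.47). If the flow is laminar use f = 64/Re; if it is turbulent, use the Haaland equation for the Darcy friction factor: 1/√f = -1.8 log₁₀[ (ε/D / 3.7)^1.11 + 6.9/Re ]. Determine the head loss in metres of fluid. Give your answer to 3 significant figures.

h_f ≈ 7.77 m

Reynolds number Re = ρVD/μ = 1030 · 2.66 · 0.323 / 0.00102 = 8.676e+05.
Re > 4000 → turbulent. Relative roughness ε/D = 0.00152/0.323 = 0.00471. Haaland: 1/√f = -1.8 log₁₀[(0.00471/3.7)^1.11 + 6.9/8.676e+05] = -1.8 log₁₀[0.000611 + 7.95e-06] = 5.775, so f = 0.02998.
Total minor-loss coefficient ΣK = 1·0.47 = 0.47.
ΔP = [f·L/D + ΣK]·(ρV²/2) = [0.02998·227/0.323 + 0.47]·(1030·2.66²/2) = [21.07 + 0.47]·3644 = 7.849e+04 Pa.
Head loss h_f = ΔP/(ρg) = 7.849e+04/(1030·9.81) = 7.77 m.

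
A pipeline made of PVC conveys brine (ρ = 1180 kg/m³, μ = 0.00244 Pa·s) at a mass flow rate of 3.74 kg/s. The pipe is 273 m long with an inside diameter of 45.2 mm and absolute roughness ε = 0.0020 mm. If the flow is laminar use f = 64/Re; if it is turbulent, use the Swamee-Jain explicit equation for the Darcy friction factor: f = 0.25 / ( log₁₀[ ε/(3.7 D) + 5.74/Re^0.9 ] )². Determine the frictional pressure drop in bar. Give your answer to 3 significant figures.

A = πD²/4 = π(0.0452)²/4 = 0.001605 m²; mean velocity V = ṁ/(ρA) = 3.74/(1180 · 0.001605) = 1.975 m/s.
Reynolds number Re = ρVD/μ = 1180 · 1.975 · 0.0452 / 0.00244 = 4.318e+04.
Re > 4000 → turbulent. Relative roughness ε/D = 2e-06/0.0452 = 4.42e-05. Swamee-Jain: f = 0.25/(log₁₀[4.42e-05/3.7 + 5.74/4.318e+04^0.9])² = 0.25/(log₁₀[1.2e-05 + 0.000387])² = 0.25/(-3.4)² = 0.02163.
Darcy-Weisbach: ΔP = f(L/D)(ρV²/2) = 0.02163·(273/0.0452)·(1180·1.975²/2) = 0.02163·6040·2302 = 3.008e+05 Pa.
ΔP = 3.008e+05 Pa = 3.01 bar.

ΔP ≈ 3.01 bar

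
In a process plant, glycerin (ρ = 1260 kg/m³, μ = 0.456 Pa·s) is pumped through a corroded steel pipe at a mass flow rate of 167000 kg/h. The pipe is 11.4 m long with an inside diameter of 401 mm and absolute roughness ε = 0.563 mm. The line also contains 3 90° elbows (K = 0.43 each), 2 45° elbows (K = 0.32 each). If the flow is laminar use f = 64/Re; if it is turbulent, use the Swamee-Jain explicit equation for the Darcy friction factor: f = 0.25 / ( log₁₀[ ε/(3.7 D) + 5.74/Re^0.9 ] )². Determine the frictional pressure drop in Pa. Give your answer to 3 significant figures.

ΔP ≈ 405 Pa

ṁ = 167000 kg/h = 167000/3600 = 46.39 kg/s.
A = πD²/4 = π(0.401)²/4 = 0.1263 m²; mean velocity V = ṁ/(ρA) = 46.39/(1260 · 0.1263) = 0.2915 m/s.
Reynolds number Re = ρVD/μ = 1260 · 0.2915 · 0.401 / 0.456 = 323.
Re < 2300 → laminar flow, so f = 64/Re = 64/323 = 0.1981 (the turbulent correlation is not needed).
Total minor-loss coefficient ΣK = 3·0.43 + 2·0.32 = 1.93.
ΔP = [f·L/D + ΣK]·(ρV²/2) = [0.1981·11.4/0.401 + 1.93]·(1260·0.2915²/2) = [5.633 + 1.93]·53.54 = 404.9 Pa.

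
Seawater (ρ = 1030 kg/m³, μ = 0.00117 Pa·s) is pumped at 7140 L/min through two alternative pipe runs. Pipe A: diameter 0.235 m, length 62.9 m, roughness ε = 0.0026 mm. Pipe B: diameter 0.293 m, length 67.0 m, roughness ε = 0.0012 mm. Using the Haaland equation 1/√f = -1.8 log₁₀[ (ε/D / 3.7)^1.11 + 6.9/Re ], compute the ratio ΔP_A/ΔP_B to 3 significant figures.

ΔP_A/ΔP_B ≈ 2.74

Pipe A: V = Q/A = 0.119/0.04337 = 2.744 m/s; Re = 5.676e+05; ε/D = 1.11e-05; Haaland → f = 0.01291; ΔP_A = f(L/D)(ρV²/2) = 1.339e+04 Pa.
Pipe B: V = Q/A = 0.119/0.06743 = 1.765 m/s; Re = 4.552e+05; ε/D = 4.1e-06; Haaland → f = 0.01333; ΔP_B = f(L/D)(ρV²/2) = 4889 Pa.
ΔP_A/ΔP_B = 1.339e+04/4889 = 2.74.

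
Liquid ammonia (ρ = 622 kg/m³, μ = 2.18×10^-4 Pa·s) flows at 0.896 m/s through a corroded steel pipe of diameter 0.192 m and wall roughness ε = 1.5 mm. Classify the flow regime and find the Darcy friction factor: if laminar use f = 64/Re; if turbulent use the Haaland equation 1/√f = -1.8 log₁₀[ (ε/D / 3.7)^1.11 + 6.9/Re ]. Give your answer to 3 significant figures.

Re = ρVD/μ = 622·0.896·0.192/0.000218 = 4.908e+05.
Re > 4000 → turbulent. ε/D = 0.0015/0.192 = 0.00781; Haaland: 1/√f = -1.8 log₁₀[0.00107 + 1.41e-05] = 5.335, so f = 0.03513.

f ≈ 0.0351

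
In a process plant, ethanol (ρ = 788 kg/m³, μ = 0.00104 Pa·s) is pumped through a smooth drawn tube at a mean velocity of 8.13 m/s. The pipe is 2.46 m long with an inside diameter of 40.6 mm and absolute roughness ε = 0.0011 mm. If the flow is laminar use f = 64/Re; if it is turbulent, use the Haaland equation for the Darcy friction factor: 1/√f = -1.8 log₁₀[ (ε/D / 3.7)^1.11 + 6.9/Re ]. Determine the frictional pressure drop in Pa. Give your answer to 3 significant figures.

Reynolds number Re = ρVD/μ = 788 · 8.13 · 0.0406 / 0.00104 = 2.501e+05.
Re > 4000 → turbulent. Relative roughness ε/D = 1.1e-06/0.0406 = 2.71e-05. Haaland: 1/√f = -1.8 log₁₀[(2.71e-05/3.7)^1.11 + 6.9/2.501e+05] = -1.8 log₁₀[1.99e-06 + 2.76e-05] = 8.152, so f = 0.01505.
Darcy-Weisbach: ΔP = f(L/D)(ρV²/2) = 0.01505·(2.46/0.0406)·(788·8.13²/2) = 0.01505·60.59·2.604e+04 = 2.374e+04 Pa.

ΔP ≈ 23700 Pa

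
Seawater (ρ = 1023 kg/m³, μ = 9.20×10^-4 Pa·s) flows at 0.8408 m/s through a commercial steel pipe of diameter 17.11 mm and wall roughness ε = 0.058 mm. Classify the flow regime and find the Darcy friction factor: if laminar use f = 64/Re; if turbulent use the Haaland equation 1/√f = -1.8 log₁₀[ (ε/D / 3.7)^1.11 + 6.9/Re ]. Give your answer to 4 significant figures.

f ≈ 0.03280

Re = ρVD/μ = 1023·0.8408·0.01711/0.00092 = 1.6e+04.
Re > 4000 → turbulent. ε/D = 5.8e-05/0.01711 = 0.00339; Haaland: 1/√f = -1.8 log₁₀[0.000424 + 0.000431] = 5.522, so f = 0.0328.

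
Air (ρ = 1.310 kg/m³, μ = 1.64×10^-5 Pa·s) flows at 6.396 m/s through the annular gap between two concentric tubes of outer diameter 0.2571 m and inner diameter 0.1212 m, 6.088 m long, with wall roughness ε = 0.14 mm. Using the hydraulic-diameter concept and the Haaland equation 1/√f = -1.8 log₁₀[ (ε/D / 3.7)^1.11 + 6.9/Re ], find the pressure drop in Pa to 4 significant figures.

ΔP ≈ 27.47 Pa

Hydraulic diameter D_h = 4A/P = D_o - D_i = 0.2571 - 0.1212 = 0.1359 m.
Re = ρVD_h/μ = 1.31·6.396·0.1359/1.64e-05 = 6.943e+04.
ε/D_h = 0.00014/0.1359 = 0.00103; Haaland gives 1/√f = -1.8 log₁₀[0.000113+9.94e-05] = 6.611, so f = 0.02288.
ΔP = f(L/D_h)(ρV²/2) = 0.02288·6.088/0.1359·26.8 = 27.47 Pa.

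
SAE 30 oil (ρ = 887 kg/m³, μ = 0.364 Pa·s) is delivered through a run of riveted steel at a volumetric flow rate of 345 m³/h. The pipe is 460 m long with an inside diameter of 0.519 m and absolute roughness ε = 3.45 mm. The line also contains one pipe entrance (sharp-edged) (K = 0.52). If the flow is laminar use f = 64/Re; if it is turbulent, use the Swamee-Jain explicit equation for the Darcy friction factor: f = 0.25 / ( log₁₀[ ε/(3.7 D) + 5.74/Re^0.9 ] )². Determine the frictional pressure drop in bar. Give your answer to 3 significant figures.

ΔP ≈ 0.0906 bar

Q = 345 m³/h = 345/3600 = 0.09583 m³/s.
Cross-sectional area A = πD²/4 = π(0.519)²/4 = 0.2116 m²; mean velocity V = Q/A = 0.09583/0.2116 = 0.453 m/s.
Reynolds number Re = ρVD/μ = 887 · 0.453 · 0.519 / 0.364 = 572.9.
Re < 2300 → laminar flow, so f = 64/Re = 64/572.9 = 0.1117 (the turbulent correlation is not needed).
Total minor-loss coefficient ΣK = 1·0.52 = 0.52.
ΔP = [f·L/D + ΣK]·(ρV²/2) = [0.1117·460/0.519 + 0.52]·(887·0.453²/2) = [99.01 + 0.52]·91.01 = 9058 Pa.
ΔP = 9058 Pa = 0.0906 bar.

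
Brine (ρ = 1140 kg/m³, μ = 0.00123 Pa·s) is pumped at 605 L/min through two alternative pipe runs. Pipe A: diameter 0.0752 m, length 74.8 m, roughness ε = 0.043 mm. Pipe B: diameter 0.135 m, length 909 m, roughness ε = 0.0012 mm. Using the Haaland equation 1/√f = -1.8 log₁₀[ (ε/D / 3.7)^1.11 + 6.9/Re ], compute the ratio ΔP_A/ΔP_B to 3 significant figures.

Pipe A: V = Q/A = 0.01008/0.004441 = 2.27 m/s; Re = 1.582e+05; ε/D = 0.000572; Haaland → f = 0.01939; ΔP_A = f(L/D)(ρV²/2) = 5.667e+04 Pa.
Pipe B: V = Q/A = 0.01008/0.01431 = 0.7044 m/s; Re = 8.814e+04; ε/D = 8.89e-06; Haaland → f = 0.01833; ΔP_B = f(L/D)(ρV²/2) = 3.492e+04 Pa.
ΔP_A/ΔP_B = 5.667e+04/3.492e+04 = 1.62.

ΔP_A/ΔP_B ≈ 1.62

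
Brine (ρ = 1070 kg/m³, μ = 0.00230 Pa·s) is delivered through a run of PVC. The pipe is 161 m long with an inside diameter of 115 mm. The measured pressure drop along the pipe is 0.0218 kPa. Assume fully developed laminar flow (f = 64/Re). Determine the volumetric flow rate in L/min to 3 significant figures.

Q ≈ 15.2 L/min

For laminar flow, f = 64/Re with Re = ρVD/μ, so Darcy-Weisbach reduces to ΔP = 32μLV/D². Solving for V: V = ΔP·D²/(32μL) = 21.8·(0.115)²/(32·0.0023·161) = 0.02433 m/s.
Check: Re = ρVD/μ = 1070·0.02433·0.115/0.0023 = 1302 < 2300, so the laminar assumption holds.
Q = V·A = 0.02433·(π/4·0.115²) = 0.0002527 m³/s = 15.2 L/min.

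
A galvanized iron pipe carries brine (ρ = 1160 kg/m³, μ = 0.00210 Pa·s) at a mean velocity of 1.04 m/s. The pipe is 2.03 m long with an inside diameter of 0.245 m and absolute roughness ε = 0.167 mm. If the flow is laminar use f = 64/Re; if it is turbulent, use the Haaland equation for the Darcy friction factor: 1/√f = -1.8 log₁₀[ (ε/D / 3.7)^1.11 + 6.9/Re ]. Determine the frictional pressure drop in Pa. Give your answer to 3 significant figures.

ΔP ≈ 104 Pa

Reynolds number Re = ρVD/μ = 1160 · 1.04 · 0.245 / 0.0021 = 1.407e+05.
Re > 4000 → turbulent. Relative roughness ε/D = 0.000167/0.245 = 0.000682. Haaland: 1/√f = -1.8 log₁₀[(0.000682/3.7)^1.11 + 6.9/1.407e+05] = -1.8 log₁₀[7.15e-05 + 4.9e-05] = 7.054, so f = 0.0201.
Darcy-Weisbach: ΔP = f(L/D)(ρV²/2) = 0.0201·(2.03/0.245)·(1160·1.04²/2) = 0.0201·8.286·627.3 = 104.5 Pa.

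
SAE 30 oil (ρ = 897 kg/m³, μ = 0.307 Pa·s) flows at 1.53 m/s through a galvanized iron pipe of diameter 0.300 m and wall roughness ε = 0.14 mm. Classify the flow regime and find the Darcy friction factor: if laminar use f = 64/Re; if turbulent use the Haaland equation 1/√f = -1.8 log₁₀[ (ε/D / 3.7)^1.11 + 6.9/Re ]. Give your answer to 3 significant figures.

f ≈ 0.0477

Re = ρVD/μ = 897·1.53·0.3/0.307 = 1341.
Re < 2300 → laminar, so f = 64/Re = 0.04772 (roughness is irrelevant in laminar flow).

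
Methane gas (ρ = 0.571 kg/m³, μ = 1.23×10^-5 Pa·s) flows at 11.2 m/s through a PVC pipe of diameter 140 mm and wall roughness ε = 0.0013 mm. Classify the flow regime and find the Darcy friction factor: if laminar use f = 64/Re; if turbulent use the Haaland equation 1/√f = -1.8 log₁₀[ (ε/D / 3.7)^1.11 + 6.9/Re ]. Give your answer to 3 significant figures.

Re = ρVD/μ = 0.571·11.2·0.14/1.23e-05 = 7.279e+04.
Re > 4000 → turbulent. ε/D = 1.3e-06/0.14 = 9.29e-06; Haaland: 1/√f = -1.8 log₁₀[6.08e-07 + 9.48e-05] = 7.237, so f = 0.01909.

f ≈ 0.0191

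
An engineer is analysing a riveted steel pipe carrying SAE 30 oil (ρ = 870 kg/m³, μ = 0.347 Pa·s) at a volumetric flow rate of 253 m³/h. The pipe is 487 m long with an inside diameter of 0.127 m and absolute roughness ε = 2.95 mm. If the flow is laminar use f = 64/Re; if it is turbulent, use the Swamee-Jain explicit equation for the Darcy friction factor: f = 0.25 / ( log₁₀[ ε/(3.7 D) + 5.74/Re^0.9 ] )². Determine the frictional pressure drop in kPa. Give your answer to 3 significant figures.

ΔP ≈ 1860 kPa

Q = 253 m³/h = 253/3600 = 0.07028 m³/s.
Cross-sectional area A = πD²/4 = π(0.127)²/4 = 0.01267 m²; mean velocity V = Q/A = 0.07028/0.01267 = 5.548 m/s.
Reynolds number Re = ρVD/μ = 870 · 5.548 · 0.127 / 0.347 = 1767.
Re < 2300 → laminar flow, so f = 64/Re = 64/1767 = 0.03623 (the turbulent correlation is not needed).
Darcy-Weisbach: ΔP = f(L/D)(ρV²/2) = 0.03623·(487/0.127)·(870·5.548²/2) = 0.03623·3835·1.339e+04 = 1.86e+06 Pa.
ΔP = 1.86e+06 Pa = 1860 kPa.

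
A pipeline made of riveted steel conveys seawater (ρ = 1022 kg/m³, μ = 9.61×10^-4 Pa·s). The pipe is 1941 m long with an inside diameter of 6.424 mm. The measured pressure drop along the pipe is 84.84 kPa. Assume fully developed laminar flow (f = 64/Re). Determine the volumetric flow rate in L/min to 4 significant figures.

Q ≈ 0.1141 L/min

For laminar flow, f = 64/Re with Re = ρVD/μ, so Darcy-Weisbach reduces to ΔP = 32μLV/D². Solving for V: V = ΔP·D²/(32μL) = 8.484e+04·(0.006424)²/(32·0.000961·1941) = 0.05866 m/s.
Check: Re = ρVD/μ = 1022·0.05866·0.006424/0.000961 = 400.7 < 2300, so the laminar assumption holds.
Q = V·A = 0.05866·(π/4·0.006424²) = 1.901e-06 m³/s = 0.1141 L/min.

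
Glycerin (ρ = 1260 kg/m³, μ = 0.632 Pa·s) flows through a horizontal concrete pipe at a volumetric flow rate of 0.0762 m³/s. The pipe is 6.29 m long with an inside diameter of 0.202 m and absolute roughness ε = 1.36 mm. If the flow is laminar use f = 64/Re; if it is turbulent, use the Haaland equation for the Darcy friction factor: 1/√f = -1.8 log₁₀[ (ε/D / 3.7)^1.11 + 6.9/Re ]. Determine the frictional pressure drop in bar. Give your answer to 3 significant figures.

ΔP ≈ 0.0741 bar

Cross-sectional area A = πD²/4 = π(0.202)²/4 = 0.03205 m²; mean velocity V = Q/A = 0.0762/0.03205 = 2.378 m/s.
Reynolds number Re = ρVD/μ = 1260 · 2.378 · 0.202 / 0.632 = 957.6.
Re < 2300 → laminar flow, so f = 64/Re = 64/957.6 = 0.06684 (the turbulent correlation is not needed).
Darcy-Weisbach: ΔP = f(L/D)(ρV²/2) = 0.06684·(6.29/0.202)·(1260·2.378²/2) = 0.06684·31.14·3562 = 7413 Pa.
ΔP = 7413 Pa = 0.0741 bar.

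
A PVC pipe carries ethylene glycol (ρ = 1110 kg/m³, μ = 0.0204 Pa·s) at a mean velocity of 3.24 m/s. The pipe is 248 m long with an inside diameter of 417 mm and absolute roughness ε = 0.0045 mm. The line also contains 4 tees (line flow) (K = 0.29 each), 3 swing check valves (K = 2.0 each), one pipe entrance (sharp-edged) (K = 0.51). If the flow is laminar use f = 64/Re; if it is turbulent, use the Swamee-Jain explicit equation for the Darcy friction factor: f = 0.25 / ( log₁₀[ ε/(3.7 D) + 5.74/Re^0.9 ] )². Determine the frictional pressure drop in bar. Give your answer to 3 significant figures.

ΔP ≈ 1.11 bar

Reynolds number Re = ρVD/μ = 1110 · 3.24 · 0.417 / 0.0204 = 7.351e+04.
Re > 4000 → turbulent. Relative roughness ε/D = 4.5e-06/0.417 = 1.08e-05. Swamee-Jain: f = 0.25/(log₁₀[1.08e-05/3.7 + 5.74/7.351e+04^0.9])² = 0.25/(log₁₀[2.92e-06 + 0.000239])² = 0.25/(-3.616)² = 0.01912.
Total minor-loss coefficient ΣK = 4·0.29 + 3·2 + 1·0.51 = 7.67.
ΔP = [f·L/D + ΣK]·(ρV²/2) = [0.01912·248/0.417 + 7.67]·(1110·3.24²/2) = [11.37 + 7.67]·5826 = 1.11e+05 Pa.
ΔP = 1.11e+05 Pa = 1.11 bar.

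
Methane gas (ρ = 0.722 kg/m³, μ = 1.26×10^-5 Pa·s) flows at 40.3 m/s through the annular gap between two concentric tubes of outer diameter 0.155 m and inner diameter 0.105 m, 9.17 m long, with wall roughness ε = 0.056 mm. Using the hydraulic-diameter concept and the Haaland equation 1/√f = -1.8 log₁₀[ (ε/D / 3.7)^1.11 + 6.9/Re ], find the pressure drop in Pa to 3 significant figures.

Hydraulic diameter D_h = 4A/P = D_o - D_i = 0.155 - 0.105 = 0.05 m.
Re = ρVD_h/μ = 0.722·40.3·0.05/1.26e-05 = 1.155e+05.
ε/D_h = 5.6e-05/0.05 = 0.00112; Haaland gives 1/√f = -1.8 log₁₀[0.000124+5.98e-05] = 6.724, so f = 0.02212.
ΔP = f(L/D_h)(ρV²/2) = 0.02212·9.17/0.05·586.3 = 2378 Pa.

ΔP ≈ 2380 Pa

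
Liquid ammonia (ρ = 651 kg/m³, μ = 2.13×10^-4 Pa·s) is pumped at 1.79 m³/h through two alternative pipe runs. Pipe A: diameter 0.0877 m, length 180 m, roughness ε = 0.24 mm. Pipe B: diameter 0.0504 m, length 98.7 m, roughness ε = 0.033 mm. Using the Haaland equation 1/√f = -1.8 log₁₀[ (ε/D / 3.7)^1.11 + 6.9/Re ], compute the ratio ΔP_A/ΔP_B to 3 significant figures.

ΔP_A/ΔP_B ≈ 0.146

Pipe A: V = Q/A = 0.0004972/0.006041 = 0.08231 m/s; Re = 2.206e+04; ε/D = 0.00274; Haaland → f = 0.03035; ΔP_A = f(L/D)(ρV²/2) = 137.4 Pa.
Pipe B: V = Q/A = 0.0004972/0.001995 = 0.2492 m/s; Re = 3.839e+04; ε/D = 0.000655; Haaland → f = 0.02375; ΔP_B = f(L/D)(ρV²/2) = 940.2 Pa.
ΔP_A/ΔP_B = 137.4/940.2 = 0.146.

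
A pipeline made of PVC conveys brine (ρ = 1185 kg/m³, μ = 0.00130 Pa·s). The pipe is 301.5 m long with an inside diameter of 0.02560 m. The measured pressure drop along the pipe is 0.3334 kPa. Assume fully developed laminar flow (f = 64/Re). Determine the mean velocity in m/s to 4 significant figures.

For laminar flow, f = 64/Re with Re = ρVD/μ, so Darcy-Weisbach reduces to ΔP = 32μLV/D². Solving for V: V = ΔP·D²/(32μL) = 333.4·(0.0256)²/(32·0.0013·301.5) = 0.01742 m/s.
Check: Re = ρVD/μ = 1185·0.01742·0.0256/0.0013 = 406.5 < 2300, so the laminar assumption holds.

V ≈ 0.01742 m/s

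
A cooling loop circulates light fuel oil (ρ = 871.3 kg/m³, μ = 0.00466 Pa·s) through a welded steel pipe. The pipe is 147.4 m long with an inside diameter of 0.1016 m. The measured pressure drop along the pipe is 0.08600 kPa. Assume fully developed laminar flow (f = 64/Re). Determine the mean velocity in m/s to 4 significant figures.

V ≈ 0.04039 m/s

For laminar flow, f = 64/Re with Re = ρVD/μ, so Darcy-Weisbach reduces to ΔP = 32μLV/D². Solving for V: V = ΔP·D²/(32μL) = 86·(0.1016)²/(32·0.00466·147.4) = 0.04039 m/s.
Check: Re = ρVD/μ = 871.3·0.04039·0.1016/0.00466 = 767.2 < 2300, so the laminar assumption holds.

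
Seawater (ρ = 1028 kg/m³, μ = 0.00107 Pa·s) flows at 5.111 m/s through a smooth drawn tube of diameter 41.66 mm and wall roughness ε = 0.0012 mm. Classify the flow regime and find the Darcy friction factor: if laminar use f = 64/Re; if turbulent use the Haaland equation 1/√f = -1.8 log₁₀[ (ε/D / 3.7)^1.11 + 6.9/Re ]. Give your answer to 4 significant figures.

Re = ρVD/μ = 1028·5.111·0.04166/0.00107 = 2.046e+05.
Re > 4000 → turbulent. ε/D = 1.2e-06/0.04166 = 2.88e-05; Haaland: 1/√f = -1.8 log₁₀[2.13e-06 + 3.37e-05] = 8.002, so f = 0.01562.

f ≈ 0.01562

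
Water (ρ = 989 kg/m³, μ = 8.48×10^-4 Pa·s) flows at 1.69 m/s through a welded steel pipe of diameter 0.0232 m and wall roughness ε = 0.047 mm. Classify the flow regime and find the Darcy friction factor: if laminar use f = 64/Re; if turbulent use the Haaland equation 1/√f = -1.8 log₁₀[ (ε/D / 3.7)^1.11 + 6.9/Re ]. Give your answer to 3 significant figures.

Re = ρVD/μ = 989·1.69·0.0232/0.000848 = 4.573e+04.
Re > 4000 → turbulent. ε/D = 4.7e-05/0.0232 = 0.00203; Haaland: 1/√f = -1.8 log₁₀[0.00024 + 0.000151] = 6.135, so f = 0.02657.

f ≈ 0.0266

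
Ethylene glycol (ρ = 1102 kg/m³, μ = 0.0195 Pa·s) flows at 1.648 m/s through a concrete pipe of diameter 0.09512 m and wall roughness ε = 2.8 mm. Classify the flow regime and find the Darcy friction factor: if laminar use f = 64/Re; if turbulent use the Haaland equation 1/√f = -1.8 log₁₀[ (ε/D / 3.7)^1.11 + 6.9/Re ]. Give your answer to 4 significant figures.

Re = ρVD/μ = 1102·1.648·0.09512/0.0195 = 8859.
Re > 4000 → turbulent. ε/D = 0.0028/0.09512 = 0.0294; Haaland: 1/√f = -1.8 log₁₀[0.00467 + 0.000779] = 4.074, so f = 0.06025.

f ≈ 0.06025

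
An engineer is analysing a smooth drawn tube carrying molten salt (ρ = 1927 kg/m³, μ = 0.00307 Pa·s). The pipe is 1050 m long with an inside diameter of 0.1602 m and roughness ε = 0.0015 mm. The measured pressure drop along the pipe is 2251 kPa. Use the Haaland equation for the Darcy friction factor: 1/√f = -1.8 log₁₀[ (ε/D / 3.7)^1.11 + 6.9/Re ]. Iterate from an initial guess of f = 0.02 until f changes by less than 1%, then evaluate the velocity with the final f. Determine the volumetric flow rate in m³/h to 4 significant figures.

Rearranging Darcy-Weisbach: V = √(2·ΔP·D/(f·L·ρ)). With ε/D = 1.5e-06/0.1602 = 9.36e-06, iterate starting from f = 0.02:
  f = 0.02 → V = √(2·2.251e+06·0.1602/(0.02·1050·1927)) = 4.222 m/s; Re = ρVD/μ = 4.245e+05; f → 0.01355
  f = 0.01355 → V = 5.129 m/s; Re = 5.158e+05; f → 0.0131
  f = 0.0131 → V = 5.217 m/s; Re = 5.246e+05; f → 0.01306
Converged (Δf/f < 1%). With the final f = 0.01306: V = √(2·2.251e+06·0.1602/(0.01306·1050·1927)) = 5.224 m/s.
Q = V·A = 5.224·(π/4·0.1602²) = 0.1053 m³/s = 379.1 m³/h.

Q ≈ 379.1 m³/h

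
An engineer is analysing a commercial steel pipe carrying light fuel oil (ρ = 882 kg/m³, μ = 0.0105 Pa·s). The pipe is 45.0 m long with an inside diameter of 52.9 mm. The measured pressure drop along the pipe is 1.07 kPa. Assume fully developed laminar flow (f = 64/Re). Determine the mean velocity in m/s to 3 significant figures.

For laminar flow, f = 64/Re with Re = ρVD/μ, so Darcy-Weisbach reduces to ΔP = 32μLV/D². Solving for V: V = ΔP·D²/(32μL) = 1070·(0.0529)²/(32·0.0105·45) = 0.198 m/s.
Check: Re = ρVD/μ = 882·0.198·0.0529/0.0105 = 880 < 2300, so the laminar assumption holds.

V ≈ 0.198 m/s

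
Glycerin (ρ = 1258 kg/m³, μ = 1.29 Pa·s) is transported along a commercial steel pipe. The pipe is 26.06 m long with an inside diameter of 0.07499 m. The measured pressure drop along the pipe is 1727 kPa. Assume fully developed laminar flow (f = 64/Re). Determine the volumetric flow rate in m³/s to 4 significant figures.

For laminar flow, f = 64/Re with Re = ρVD/μ, so Darcy-Weisbach reduces to ΔP = 32μLV/D². Solving for V: V = ΔP·D²/(32μL) = 1.727e+06·(0.07499)²/(32·1.29·26.06) = 9.028 m/s.
Check: Re = ρVD/μ = 1258·9.028·0.07499/1.29 = 660.2 < 2300, so the laminar assumption holds.
Q = V·A = 9.028·(π/4·0.07499²) = 0.03987 m³/s = 0.03987 m³/s.

Q ≈ 0.03987 m³/s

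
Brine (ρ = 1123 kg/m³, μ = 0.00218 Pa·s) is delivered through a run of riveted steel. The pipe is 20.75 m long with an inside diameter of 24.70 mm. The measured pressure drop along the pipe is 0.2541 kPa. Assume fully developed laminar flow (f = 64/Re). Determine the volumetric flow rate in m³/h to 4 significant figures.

For laminar flow, f = 64/Re with Re = ρVD/μ, so Darcy-Weisbach reduces to ΔP = 32μLV/D². Solving for V: V = ΔP·D²/(32μL) = 254.1·(0.0247)²/(32·0.00218·20.75) = 0.1071 m/s.
Check: Re = ρVD/μ = 1123·0.1071·0.0247/0.00218 = 1363 < 2300, so the laminar assumption holds.
Q = V·A = 0.1071·(π/4·0.0247²) = 5.132e-05 m³/s = 0.1847 m³/h.

Q ≈ 0.1847 m³/h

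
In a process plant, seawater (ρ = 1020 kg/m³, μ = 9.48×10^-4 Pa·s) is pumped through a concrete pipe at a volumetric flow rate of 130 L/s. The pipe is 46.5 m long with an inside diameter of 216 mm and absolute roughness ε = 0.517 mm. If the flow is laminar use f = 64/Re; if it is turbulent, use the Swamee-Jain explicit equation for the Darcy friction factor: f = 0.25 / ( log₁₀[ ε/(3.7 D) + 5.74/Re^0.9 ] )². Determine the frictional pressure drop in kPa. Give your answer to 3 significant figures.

ΔP ≈ 34.4 kPa

Q = 130 L/s = 130/1000 = 0.13 m³/s.
Cross-sectional area A = πD²/4 = π(0.216)²/4 = 0.03664 m²; mean velocity V = Q/A = 0.13/0.03664 = 3.548 m/s.
Reynolds number Re = ρVD/μ = 1020 · 3.548 · 0.216 / 0.000948 = 8.245e+05.
Re > 4000 → turbulent. Relative roughness ε/D = 0.000517/0.216 = 0.00239. Swamee-Jain: f = 0.25/(log₁₀[0.00239/3.7 + 5.74/8.245e+05^0.9])² = 0.25/(log₁₀[0.000647 + 2.72e-05])² = 0.25/(-3.171)² = 0.02486.
Darcy-Weisbach: ΔP = f(L/D)(ρV²/2) = 0.02486·(46.5/0.216)·(1020·3.548²/2) = 0.02486·215.3·6419 = 3.435e+04 Pa.
ΔP = 3.435e+04 Pa = 34.4 kPa.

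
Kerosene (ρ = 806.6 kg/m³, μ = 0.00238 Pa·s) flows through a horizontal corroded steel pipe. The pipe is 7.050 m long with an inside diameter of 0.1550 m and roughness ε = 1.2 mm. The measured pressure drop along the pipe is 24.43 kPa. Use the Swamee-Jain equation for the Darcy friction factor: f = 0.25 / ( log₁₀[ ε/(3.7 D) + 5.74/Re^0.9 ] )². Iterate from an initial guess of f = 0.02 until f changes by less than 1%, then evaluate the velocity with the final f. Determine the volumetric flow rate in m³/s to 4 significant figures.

Rearranging Darcy-Weisbach: V = √(2·ΔP·D/(f·L·ρ)). With ε/D = 0.0012/0.155 = 0.00774, iterate starting from f = 0.02:
  f = 0.02 → V = √(2·2.443e+04·0.155/(0.02·7.05·806.6)) = 8.16 m/s; Re = ρVD/μ = 4.287e+05; f → 0.03509
  f = 0.03509 → V = 6.161 m/s; Re = 3.236e+05; f → 0.03516
Converged (Δf/f < 1%). With the final f = 0.03516: V = √(2·2.443e+04·0.155/(0.03516·7.05·806.6)) = 6.154 m/s.
Q = V·A = 6.154·(π/4·0.155²) = 0.1161 m³/s = 0.1161 m³/s.

Q ≈ 0.1161 m³/s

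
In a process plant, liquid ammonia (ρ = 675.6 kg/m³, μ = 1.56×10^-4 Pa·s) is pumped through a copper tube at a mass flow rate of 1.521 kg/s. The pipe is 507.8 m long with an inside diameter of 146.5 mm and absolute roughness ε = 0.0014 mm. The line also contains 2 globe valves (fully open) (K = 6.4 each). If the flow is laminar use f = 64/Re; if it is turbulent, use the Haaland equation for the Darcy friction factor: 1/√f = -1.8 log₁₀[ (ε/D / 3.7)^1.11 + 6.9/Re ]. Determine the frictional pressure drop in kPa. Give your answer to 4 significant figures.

ΔP ≈ 0.4633 kPa

A = πD²/4 = π(0.1465)²/4 = 0.01686 m²; mean velocity V = ṁ/(ρA) = 1.521/(675.6 · 0.01686) = 0.1336 m/s.
Reynolds number Re = ρVD/μ = 675.6 · 0.1336 · 0.1465 / 0.000156 = 8.474e+04.
Re > 4000 → turbulent. Relative roughness ε/D = 1.4e-06/0.1465 = 9.56e-06. Haaland: 1/√f = -1.8 log₁₀[(9.56e-06/3.7)^1.11 + 6.9/8.474e+04] = -1.8 log₁₀[6.27e-07 + 8.14e-05] = 7.355, so f = 0.01849.
Total minor-loss coefficient ΣK = 2·6.4 = 12.8.
ΔP = [f·L/D + ΣK]·(ρV²/2) = [0.01849·507.8/0.1465 + 12.8]·(675.6·0.1336²/2) = [64.08 + 12.8]·6.026 = 463.3 Pa.
ΔP = 463.3 Pa = 0.4633 kPa.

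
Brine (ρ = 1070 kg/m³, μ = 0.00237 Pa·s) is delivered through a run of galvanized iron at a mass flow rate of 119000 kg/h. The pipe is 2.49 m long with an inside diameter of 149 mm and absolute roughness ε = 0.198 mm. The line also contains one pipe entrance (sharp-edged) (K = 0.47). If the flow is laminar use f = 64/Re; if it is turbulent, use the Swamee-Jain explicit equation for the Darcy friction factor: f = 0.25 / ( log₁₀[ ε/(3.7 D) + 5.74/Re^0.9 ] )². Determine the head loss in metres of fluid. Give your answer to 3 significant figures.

h_f ≈ 0.137 m

ṁ = 119000 kg/h = 119000/3600 = 33.06 kg/s.
A = πD²/4 = π(0.149)²/4 = 0.01744 m²; mean velocity V = ṁ/(ρA) = 33.06/(1070 · 0.01744) = 1.772 m/s.
Reynolds number Re = ρVD/μ = 1070 · 1.772 · 0.149 / 0.00237 = 1.192e+05.
Re > 4000 → turbulent. Relative roughness ε/D = 0.000198/0.149 = 0.00133. Swamee-Jain: f = 0.25/(log₁₀[0.00133/3.7 + 5.74/1.192e+05^0.9])² = 0.25/(log₁₀[0.000359 + 0.000155])² = 0.25/(-3.289)² = 0.02311.
Total minor-loss coefficient ΣK = 1·0.47 = 0.47.
ΔP = [f·L/D + ΣK]·(ρV²/2) = [0.02311·2.49/0.149 + 0.47]·(1070·1.772²/2) = [0.3862 + 0.47]·1679 = 1438 Pa.
Head loss h_f = ΔP/(ρg) = 1438/(1070·9.81) = 0.137 m.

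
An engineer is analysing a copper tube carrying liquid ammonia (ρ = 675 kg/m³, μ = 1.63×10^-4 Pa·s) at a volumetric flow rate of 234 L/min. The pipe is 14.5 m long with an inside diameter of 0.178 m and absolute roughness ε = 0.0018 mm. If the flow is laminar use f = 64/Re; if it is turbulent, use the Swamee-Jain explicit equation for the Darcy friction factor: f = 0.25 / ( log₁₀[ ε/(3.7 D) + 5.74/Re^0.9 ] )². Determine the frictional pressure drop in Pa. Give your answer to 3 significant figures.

Q = 234 L/min = 234/60000 = 0.0039 m³/s.
Cross-sectional area A = πD²/4 = π(0.178)²/4 = 0.02488 m²; mean velocity V = Q/A = 0.0039/0.02488 = 0.1567 m/s.
Reynolds number Re = ρVD/μ = 675 · 0.1567 · 0.178 / 0.000163 = 1.155e+05.
Re > 4000 → turbulent. Relative roughness ε/D = 1.8e-06/0.178 = 1.01e-05. Swamee-Jain: f = 0.25/(log₁₀[1.01e-05/3.7 + 5.74/1.155e+05^0.9])² = 0.25/(log₁₀[2.73e-06 + 0.000159])² = 0.25/(-3.79)² = 0.0174.
Darcy-Weisbach: ΔP = f(L/D)(ρV²/2) = 0.0174·(14.5/0.178)·(675·0.1567²/2) = 0.0174·81.46·8.29 = 11.75 Pa.

ΔP ≈ 11.8 Pa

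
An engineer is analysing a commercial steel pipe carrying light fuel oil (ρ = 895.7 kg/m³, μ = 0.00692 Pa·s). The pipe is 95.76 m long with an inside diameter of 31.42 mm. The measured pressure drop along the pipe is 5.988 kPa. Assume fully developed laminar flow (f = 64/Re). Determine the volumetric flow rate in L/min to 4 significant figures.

Q ≈ 12.97 L/min

For laminar flow, f = 64/Re with Re = ρVD/μ, so Darcy-Weisbach reduces to ΔP = 32μLV/D². Solving for V: V = ΔP·D²/(32μL) = 5988·(0.03142)²/(32·0.00692·95.76) = 0.2788 m/s.
Check: Re = ρVD/μ = 895.7·0.2788·0.03142/0.00692 = 1134 < 2300, so the laminar assumption holds.
Q = V·A = 0.2788·(π/4·0.03142²) = 0.0002162 m³/s = 12.97 L/min.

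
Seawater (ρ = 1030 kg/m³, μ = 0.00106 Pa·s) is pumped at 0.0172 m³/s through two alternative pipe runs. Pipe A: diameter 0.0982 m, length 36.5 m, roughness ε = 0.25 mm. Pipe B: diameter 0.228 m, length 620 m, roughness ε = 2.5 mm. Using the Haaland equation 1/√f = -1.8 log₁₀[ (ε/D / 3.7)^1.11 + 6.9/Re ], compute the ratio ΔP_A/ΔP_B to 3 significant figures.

ΔP_A/ΔP_B ≈ 2.56

Pipe A: V = Q/A = 0.0172/0.007574 = 2.271 m/s; Re = 2.167e+05; ε/D = 0.00255; Haaland → f = 0.02567; ΔP_A = f(L/D)(ρV²/2) = 2.534e+04 Pa.
Pipe B: V = Q/A = 0.0172/0.04083 = 0.4213 m/s; Re = 9.333e+04; ε/D = 0.011; Haaland → f = 0.03976; ΔP_B = f(L/D)(ρV²/2) = 9882 Pa.
ΔP_A/ΔP_B = 2.534e+04/9882 = 2.56.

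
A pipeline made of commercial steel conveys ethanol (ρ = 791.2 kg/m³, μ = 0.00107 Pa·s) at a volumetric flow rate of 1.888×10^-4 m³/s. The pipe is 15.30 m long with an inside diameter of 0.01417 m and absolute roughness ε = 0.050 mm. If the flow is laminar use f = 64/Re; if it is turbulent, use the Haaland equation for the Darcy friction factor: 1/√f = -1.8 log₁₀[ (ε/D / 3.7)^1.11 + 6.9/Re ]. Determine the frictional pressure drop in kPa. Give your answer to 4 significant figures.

Cross-sectional area A = πD²/4 = π(0.01417)²/4 = 0.0001577 m²; mean velocity V = Q/A = 0.0001888/0.0001577 = 1.197 m/s.
Reynolds number Re = ρVD/μ = 791.2 · 1.197 · 0.01417 / 0.00107 = 1.254e+04.
Re > 4000 → turbulent. Relative roughness ε/D = 5e-05/0.01417 = 0.00353. Haaland: 1/√f = -1.8 log₁₀[(0.00353/3.7)^1.11 + 6.9/1.254e+04] = -1.8 log₁₀[0.000444 + 0.00055] = 5.405, so f = 0.03423.
Darcy-Weisbach: ΔP = f(L/D)(ρV²/2) = 0.03423·(15.3/0.01417)·(791.2·1.197²/2) = 0.03423·1080·567 = 2.096e+04 Pa.
ΔP = 2.096e+04 Pa = 20.96 kPa.

ΔP ≈ 20.96 kPa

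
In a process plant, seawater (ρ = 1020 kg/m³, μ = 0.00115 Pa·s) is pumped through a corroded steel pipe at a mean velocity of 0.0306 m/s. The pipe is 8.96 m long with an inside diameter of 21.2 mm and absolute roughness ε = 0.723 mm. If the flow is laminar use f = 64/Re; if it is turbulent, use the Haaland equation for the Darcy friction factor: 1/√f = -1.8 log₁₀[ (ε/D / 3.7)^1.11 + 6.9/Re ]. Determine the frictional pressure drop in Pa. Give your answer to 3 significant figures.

ΔP ≈ 22.4 Pa

Reynolds number Re = ρVD/μ = 1020 · 0.0306 · 0.0212 / 0.00115 = 575.4.
Re < 2300 → laminar flow, so f = 64/Re = 64/575.4 = 0.1112 (the turbulent correlation is not needed).
Darcy-Weisbach: ΔP = f(L/D)(ρV²/2) = 0.1112·(8.96/0.0212)·(1020·0.0306²/2) = 0.1112·422.6·0.4775 = 22.45 Pa.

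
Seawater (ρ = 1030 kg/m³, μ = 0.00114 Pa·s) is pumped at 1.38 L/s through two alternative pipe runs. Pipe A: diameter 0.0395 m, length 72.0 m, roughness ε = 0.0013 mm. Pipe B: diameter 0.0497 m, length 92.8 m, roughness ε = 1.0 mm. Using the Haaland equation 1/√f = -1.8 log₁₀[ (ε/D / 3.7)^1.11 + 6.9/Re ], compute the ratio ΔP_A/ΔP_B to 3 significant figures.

Pipe A: V = Q/A = 0.00138/0.001225 = 1.126 m/s; Re = 4.019e+04; ε/D = 3.29e-05; Haaland → f = 0.02184; ΔP_A = f(L/D)(ρV²/2) = 2.6e+04 Pa.
Pipe B: V = Q/A = 0.00138/0.00194 = 0.7113 m/s; Re = 3.194e+04; ε/D = 0.0201; Haaland → f = 0.05002; ΔP_B = f(L/D)(ρV²/2) = 2.434e+04 Pa.
ΔP_A/ΔP_B = 2.6e+04/2.434e+04 = 1.07.

ΔP_A/ΔP_B ≈ 1.07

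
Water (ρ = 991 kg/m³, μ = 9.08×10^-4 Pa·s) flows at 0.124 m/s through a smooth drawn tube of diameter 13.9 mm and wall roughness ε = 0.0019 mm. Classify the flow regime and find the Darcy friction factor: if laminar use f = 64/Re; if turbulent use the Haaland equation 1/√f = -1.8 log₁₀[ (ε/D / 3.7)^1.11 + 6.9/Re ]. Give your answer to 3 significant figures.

Re = ρVD/μ = 991·0.124·0.0139/0.000908 = 1881.
Re < 2300 → laminar, so f = 64/Re = 0.03402 (roughness is irrelevant in laminar flow).

f ≈ 0.0340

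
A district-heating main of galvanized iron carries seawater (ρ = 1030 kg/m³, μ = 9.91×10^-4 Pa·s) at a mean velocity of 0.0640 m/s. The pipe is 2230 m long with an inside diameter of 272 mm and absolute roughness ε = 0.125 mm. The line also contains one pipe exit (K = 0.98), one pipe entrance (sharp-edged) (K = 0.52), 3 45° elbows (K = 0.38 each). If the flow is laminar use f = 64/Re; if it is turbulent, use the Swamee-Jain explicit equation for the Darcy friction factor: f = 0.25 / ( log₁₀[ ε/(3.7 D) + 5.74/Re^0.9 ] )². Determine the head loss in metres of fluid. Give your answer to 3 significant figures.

Reynolds number Re = ρVD/μ = 1030 · 0.064 · 0.272 / 0.000991 = 1.809e+04.
Re > 4000 → turbulent. Relative roughness ε/D = 0.000125/0.272 = 0.00046. Swamee-Jain: f = 0.25/(log₁₀[0.00046/3.7 + 5.74/1.809e+04^0.9])² = 0.25/(log₁₀[0.000124 + 0.000846])² = 0.25/(-3.013)² = 0.02753.
Total minor-loss coefficient ΣK = 1·0.98 + 1·0.52 + 3·0.38 = 2.64.
ΔP = [f·L/D + ΣK]·(ρV²/2) = [0.02753·2230/0.272 + 2.64]·(1030·0.064²/2) = [225.7 + 2.64]·2.109 = 481.7 Pa.
Head loss h_f = ΔP/(ρg) = 481.7/(1030·9.81) = 0.0477 m.

h_f ≈ 0.0477 m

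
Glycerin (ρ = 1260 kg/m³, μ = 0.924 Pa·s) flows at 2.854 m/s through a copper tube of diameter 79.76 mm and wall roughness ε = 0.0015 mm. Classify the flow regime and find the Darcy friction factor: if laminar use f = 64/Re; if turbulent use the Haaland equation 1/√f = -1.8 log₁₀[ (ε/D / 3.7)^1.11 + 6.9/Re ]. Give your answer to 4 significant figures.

f ≈ 0.2062

Re = ρVD/μ = 1260·2.854·0.07976/0.924 = 310.4.
Re < 2300 → laminar, so f = 64/Re = 0.2062 (roughness is irrelevant in laminar flow).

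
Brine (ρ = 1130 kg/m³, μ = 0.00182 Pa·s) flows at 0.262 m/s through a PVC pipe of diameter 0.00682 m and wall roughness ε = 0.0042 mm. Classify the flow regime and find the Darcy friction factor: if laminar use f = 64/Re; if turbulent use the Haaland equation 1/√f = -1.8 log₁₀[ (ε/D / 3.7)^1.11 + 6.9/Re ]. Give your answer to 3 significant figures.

f ≈ 0.0577

Re = ρVD/μ = 1130·0.262·0.00682/0.00182 = 1109.
Re < 2300 → laminar, so f = 64/Re = 0.05769 (roughness is irrelevant in laminar flow).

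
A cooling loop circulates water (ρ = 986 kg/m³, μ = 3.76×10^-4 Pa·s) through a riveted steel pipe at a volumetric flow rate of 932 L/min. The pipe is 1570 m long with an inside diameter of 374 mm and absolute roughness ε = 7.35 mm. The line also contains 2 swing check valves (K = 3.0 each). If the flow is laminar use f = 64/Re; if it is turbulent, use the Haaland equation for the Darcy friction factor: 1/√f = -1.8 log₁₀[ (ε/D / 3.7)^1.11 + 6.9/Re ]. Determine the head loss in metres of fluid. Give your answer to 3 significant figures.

Q = 932 L/min = 932/60000 = 0.01553 m³/s.
Cross-sectional area A = πD²/4 = π(0.374)²/4 = 0.1099 m²; mean velocity V = Q/A = 0.01553/0.1099 = 0.1414 m/s.
Reynolds number Re = ρVD/μ = 986 · 0.1414 · 0.374 / 0.000376 = 1.387e+05.
Re > 4000 → turbulent. Relative roughness ε/D = 0.00735/0.374 = 0.0197. Haaland: 1/√f = -1.8 log₁₀[(0.0197/3.7)^1.11 + 6.9/1.387e+05] = -1.8 log₁₀[0.00299 + 4.98e-05] = 4.532, so f = 0.04869.
Total minor-loss coefficient ΣK = 2·3 = 6.
ΔP = [f·L/D + ΣK]·(ρV²/2) = [0.04869·1570/0.374 + 6]·(986·0.1414²/2) = [204.4 + 6]·9.856 = 2074 Pa.
Head loss h_f = ΔP/(ρg) = 2074/(986·9.81) = 0.214 m.

h_f ≈ 0.214 m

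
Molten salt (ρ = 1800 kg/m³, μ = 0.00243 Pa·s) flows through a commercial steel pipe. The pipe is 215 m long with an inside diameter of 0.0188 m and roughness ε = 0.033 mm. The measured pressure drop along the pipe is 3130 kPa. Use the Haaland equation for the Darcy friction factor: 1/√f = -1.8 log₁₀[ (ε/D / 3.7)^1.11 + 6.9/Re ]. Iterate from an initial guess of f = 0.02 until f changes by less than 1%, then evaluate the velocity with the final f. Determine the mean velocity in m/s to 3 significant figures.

V ≈ 3.43 m/s

Rearranging Darcy-Weisbach: V = √(2·ΔP·D/(f·L·ρ)). With ε/D = 3.3e-05/0.0188 = 0.00176, iterate starting from f = 0.02:
  f = 0.02 → V = √(2·3.13e+06·0.0188/(0.02·215·1800)) = 3.899 m/s; Re = ρVD/μ = 5.43e+04; f → 0.02549
  f = 0.02549 → V = 3.454 m/s; Re = 4.81e+04; f → 0.0258
  f = 0.0258 → V = 3.433 m/s; Re = 4.781e+04; f → 0.02582
Converged (Δf/f < 1%). With the final f = 0.02582: V = √(2·3.13e+06·0.0188/(0.02582·215·1800)) = 3.432 m/s.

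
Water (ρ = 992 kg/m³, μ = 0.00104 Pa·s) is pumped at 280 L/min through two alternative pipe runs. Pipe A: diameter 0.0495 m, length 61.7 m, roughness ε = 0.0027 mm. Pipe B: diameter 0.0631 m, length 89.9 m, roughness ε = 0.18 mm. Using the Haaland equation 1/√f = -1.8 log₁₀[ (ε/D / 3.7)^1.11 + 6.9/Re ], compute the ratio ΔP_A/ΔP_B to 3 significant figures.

ΔP_A/ΔP_B ≈ 1.49

Pipe A: V = Q/A = 0.004667/0.001924 = 2.425 m/s; Re = 1.145e+05; ε/D = 5.45e-05; Haaland → f = 0.01758; ΔP_A = f(L/D)(ρV²/2) = 6.392e+04 Pa.
Pipe B: V = Q/A = 0.004667/0.003127 = 1.492 m/s; Re = 8.982e+04; ε/D = 0.00285; Haaland → f = 0.02719; ΔP_B = f(L/D)(ρV²/2) = 4.279e+04 Pa.
ΔP_A/ΔP_B = 6.392e+04/4.279e+04 = 1.49.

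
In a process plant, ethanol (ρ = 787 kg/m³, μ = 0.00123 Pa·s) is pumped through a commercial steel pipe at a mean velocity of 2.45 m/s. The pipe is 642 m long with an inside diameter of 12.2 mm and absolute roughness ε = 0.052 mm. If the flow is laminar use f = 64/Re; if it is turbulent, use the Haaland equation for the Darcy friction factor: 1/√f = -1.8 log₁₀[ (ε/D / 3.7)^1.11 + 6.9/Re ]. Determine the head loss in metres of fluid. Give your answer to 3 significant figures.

h_f ≈ 537 m

Reynolds number Re = ρVD/μ = 787 · 2.45 · 0.0122 / 0.00123 = 1.912e+04.
Re > 4000 → turbulent. Relative roughness ε/D = 5.2e-05/0.0122 = 0.00426. Haaland: 1/√f = -1.8 log₁₀[(0.00426/3.7)^1.11 + 6.9/1.912e+04] = -1.8 log₁₀[0.000547 + 0.000361] = 5.475, so f = 0.03336.
Darcy-Weisbach: ΔP = f(L/D)(ρV²/2) = 0.03336·(642/0.0122)·(787·2.45²/2) = 0.03336·5.262e+04·2362 = 4.146e+06 Pa.
Head loss h_f = ΔP/(ρg) = 4.146e+06/(787·9.81) = 537 m.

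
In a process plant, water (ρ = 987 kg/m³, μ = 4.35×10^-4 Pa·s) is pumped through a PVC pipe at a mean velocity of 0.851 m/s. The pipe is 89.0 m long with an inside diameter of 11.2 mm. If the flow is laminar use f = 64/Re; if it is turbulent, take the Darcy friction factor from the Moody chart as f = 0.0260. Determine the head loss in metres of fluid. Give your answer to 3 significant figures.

h_f ≈ 7.63 m

Reynolds number Re = ρVD/μ = 987 · 0.851 · 0.0112 / 0.000435 = 2.163e+04.
Re > 4000 → turbulent; use the Moody-chart value f = 0.0260.
Darcy-Weisbach: ΔP = f(L/D)(ρV²/2) = 0.026·(89/0.0112)·(987·0.851²/2) = 0.026·7946·357.4 = 7.384e+04 Pa.
Head loss h_f = ΔP/(ρg) = 7.384e+04/(987·9.81) = 7.63 m.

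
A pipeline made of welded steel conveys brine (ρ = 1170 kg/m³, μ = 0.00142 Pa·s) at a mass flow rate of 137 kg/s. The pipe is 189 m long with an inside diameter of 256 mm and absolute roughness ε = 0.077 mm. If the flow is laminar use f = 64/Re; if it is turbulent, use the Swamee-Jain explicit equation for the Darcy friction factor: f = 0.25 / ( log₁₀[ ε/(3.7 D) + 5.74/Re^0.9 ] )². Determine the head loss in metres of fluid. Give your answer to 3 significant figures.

h_f ≈ 3.20 m

A = πD²/4 = π(0.256)²/4 = 0.05147 m²; mean velocity V = ṁ/(ρA) = 137/(1170 · 0.05147) = 2.275 m/s.
Reynolds number Re = ρVD/μ = 1170 · 2.275 · 0.256 / 0.00142 = 4.798e+05.
Re > 4000 → turbulent. Relative roughness ε/D = 7.7e-05/0.256 = 0.000301. Swamee-Jain: f = 0.25/(log₁₀[0.000301/3.7 + 5.74/4.798e+05^0.9])² = 0.25/(log₁₀[8.13e-05 + 4.43e-05])² = 0.25/(-3.901)² = 0.01643.
Darcy-Weisbach: ΔP = f(L/D)(ρV²/2) = 0.01643·(189/0.256)·(1170·2.275²/2) = 0.01643·738.3·3028 = 3.672e+04 Pa.
Head loss h_f = ΔP/(ρg) = 3.672e+04/(1170·9.81) = 3.20 m.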